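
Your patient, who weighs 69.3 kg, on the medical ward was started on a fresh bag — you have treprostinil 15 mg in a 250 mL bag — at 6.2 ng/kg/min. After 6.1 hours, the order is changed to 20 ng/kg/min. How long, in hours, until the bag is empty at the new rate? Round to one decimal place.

Initial rate:
Dose = 6.2 ng/kg/min × 69.3 kg = 429.66 ng/min
429.66 ng/min × 60 min/hr = 25779.6 ng/hr
Concentration = 15 mg ÷ 250 mL = 0.06 mg/mL = 60000 ng/mL
Rate = 25779.6 ng/hr ÷ 60000 ng/mL = 0.42966 mL/hr
Volume infused so far = 0.42966 mL/hr × 6.1 hr = 2.620926 mL
Volume remaining = 250 − 2.620926 = 247.3791 mL
New rate:
Dose = 20 ng/kg/min × 69.3 kg = 1386 ng/min
1386 ng/min × 60 min/hr = 83160 ng/hr
Rate = 83160 ng/hr ÷ 60000 ng/mL = 1.386 mL/hr
Time remaining = 247.3791 mL ÷ 1.386 mL/hr = 178.4842 hr

178.5 hours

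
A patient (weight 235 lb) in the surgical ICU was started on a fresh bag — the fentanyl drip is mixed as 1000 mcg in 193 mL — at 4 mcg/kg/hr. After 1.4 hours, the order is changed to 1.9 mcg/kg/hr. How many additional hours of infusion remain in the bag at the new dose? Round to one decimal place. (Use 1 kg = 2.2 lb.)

2.0 hours

Initial rate:
Weight = 235 lb ÷ 2.2 lb/kg = 106.8182 kg
Dose = 4 mcg/kg/hr × 106.8182 kg = 427.2727 mcg/hr
Concentration = 1000 mcg ÷ 193 mL = 5.181347 mcg/mL
Rate = 427.2727 mcg/hr ÷ 5.181347 mcg/mL = 82.46364 mL/hr
Volume infused so far = 82.46364 mL/hr × 1.4 hr = 115.4491 mL
Volume remaining = 193 − 115.4491 = 77.55091 mL
New rate:
Dose = 1.9 mcg/kg/hr × 106.8182 kg = 202.9545 mcg/hr
Rate = 202.9545 mcg/hr ÷ 5.181347 mcg/mL = 39.17023 mL/hr
Time remaining = 77.55091 mL ÷ 39.17023 mL/hr = 1.979843 hr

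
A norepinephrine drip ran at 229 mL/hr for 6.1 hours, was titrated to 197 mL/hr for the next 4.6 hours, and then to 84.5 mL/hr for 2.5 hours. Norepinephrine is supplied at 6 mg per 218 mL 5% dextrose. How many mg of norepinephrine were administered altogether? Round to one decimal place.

Concentration = 6 mg ÷ 218 mL = 0.02752294 mg/mL
Stage 1: 229 mL/hr × 6.1 hr = 1396.9 mL → 1396.9 mL × 0.02752294 mg/mL = 38.44679 mg
Stage 2: 197 mL/hr × 4.6 hr = 906.2 mL → 906.2 mL × 0.02752294 mg/mL = 24.94128 mg
Stage 3: 84.5 mL/hr × 2.5 hr = 211.25 mL → 211.25 mL × 0.02752294 mg/mL = 5.81422 mg
Total = 38.44679 + 24.94128 + 5.81422 = 69.20229 mg

69.2 mg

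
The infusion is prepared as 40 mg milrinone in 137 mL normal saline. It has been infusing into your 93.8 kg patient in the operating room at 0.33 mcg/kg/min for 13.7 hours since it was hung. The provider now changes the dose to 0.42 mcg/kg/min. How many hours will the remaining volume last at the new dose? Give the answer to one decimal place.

6.2 hours

Initial rate:
Dose = 0.33 mcg/kg/min × 93.8 kg = 30.954 mcg/min
30.954 mcg/min × 60 min/hr = 1857.24 mcg/hr
Concentration = 40 mg ÷ 137 mL = 0.2919708 mg/mL = 291.9708 mcg/mL
Rate = 1857.24 mcg/hr ÷ 291.9708 mcg/mL = 6.361047 mL/hr
Volume infused so far = 6.361047 mL/hr × 13.7 hr = 87.14634 mL
Volume remaining = 137 − 87.14634 = 49.85366 mL
New rate:
Dose = 0.42 mcg/kg/min × 93.8 kg = 39.396 mcg/min
39.396 mcg/min × 60 min/hr = 2363.76 mcg/hr
Rate = 2363.76 mcg/hr ÷ 291.9708 mcg/mL = 8.095878 mL/hr
Time remaining = 49.85366 mL ÷ 8.095878 mL/hr = 6.157906 hr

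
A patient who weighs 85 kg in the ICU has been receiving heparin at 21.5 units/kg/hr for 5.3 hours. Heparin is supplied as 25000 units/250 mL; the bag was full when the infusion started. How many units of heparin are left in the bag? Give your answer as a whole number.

15314 units

Dose = 21.5 units/kg/hr × 85 kg = 1827.5 units/hr
Concentration = 25000 units ÷ 250 mL = 100 units/mL
Rate = 1827.5 units/hr ÷ 100 units/mL = 18.275 mL/hr
Volume infused = 18.275 mL/hr × 5.3 hr = 96.8575 mL
Volume remaining = 250 − 96.8575 = 153.1425 mL
Drug remaining = 153.1425 mL × 100 units/mL = 15314.25 units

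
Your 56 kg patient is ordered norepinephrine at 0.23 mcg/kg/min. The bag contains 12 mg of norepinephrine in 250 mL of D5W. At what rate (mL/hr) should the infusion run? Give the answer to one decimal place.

16.1 mL/hr

Dose = 0.23 mcg/kg/min × 56 kg = 12.88 mcg/min
12.88 mcg/min × 60 min/hr = 772.8 mcg/hr
Concentration = 12 mg ÷ 250 mL = 0.048 mg/mL = 48 mcg/mL
Rate = 772.8 mcg/hr ÷ 48 mcg/mL = 16.1 mL/hr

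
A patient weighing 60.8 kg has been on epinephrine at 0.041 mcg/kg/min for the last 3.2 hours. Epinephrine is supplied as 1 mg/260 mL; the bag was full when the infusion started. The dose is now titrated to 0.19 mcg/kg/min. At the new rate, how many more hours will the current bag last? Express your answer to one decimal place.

0.8 hours

Initial rate:
Dose = 0.041 mcg/kg/min × 60.8 kg = 2.4928 mcg/min
2.4928 mcg/min × 60 min/hr = 149.568 mcg/hr
Concentration = 1 mg ÷ 260 mL = 0.003846154 mg/mL = 3.846154 mcg/mL
Rate = 149.568 mcg/hr ÷ 3.846154 mcg/mL = 38.88768 mL/hr
Volume infused so far = 38.88768 mL/hr × 3.2 hr = 124.4406 mL
Volume remaining = 260 − 124.4406 = 135.5594 mL
New rate:
Dose = 0.19 mcg/kg/min × 60.8 kg = 11.552 mcg/min
11.552 mcg/min × 60 min/hr = 693.12 mcg/hr
Rate = 693.12 mcg/hr ÷ 3.846154 mcg/mL = 180.2112 mL/hr
Time remaining = 135.5594 mL ÷ 180.2112 mL/hr = 0.7522253 hr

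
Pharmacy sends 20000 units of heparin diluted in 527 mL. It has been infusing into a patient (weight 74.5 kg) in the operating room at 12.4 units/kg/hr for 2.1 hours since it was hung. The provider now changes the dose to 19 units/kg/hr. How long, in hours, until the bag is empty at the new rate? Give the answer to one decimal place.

Initial rate:
Dose = 12.4 units/kg/hr × 74.5 kg = 923.8 units/hr
Concentration = 20000 units ÷ 527 mL = 37.95066 units/mL
Rate = 923.8 units/hr ÷ 37.95066 units/mL = 24.34213 mL/hr
Volume infused so far = 24.34213 mL/hr × 2.1 hr = 51.11847 mL
Volume remaining = 527 − 51.11847 = 475.8815 mL
New rate:
Dose = 19 units/kg/hr × 74.5 kg = 1415.5 units/hr
Rate = 1415.5 units/hr ÷ 37.95066 units/mL = 37.29842 mL/hr
Time remaining = 475.8815 mL ÷ 37.29842 mL/hr = 12.75876 hr

12.8 hours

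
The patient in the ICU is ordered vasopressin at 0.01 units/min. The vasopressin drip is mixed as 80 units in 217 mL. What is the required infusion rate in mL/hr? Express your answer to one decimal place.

0.01 units/min × 60 min/hr = 0.6 units/hr
Concentration = 80 units ÷ 217 mL = 0.3686636 units/mL
Rate = 0.6 units/hr ÷ 0.3686636 units/mL = 1.6275 mL/hr

1.6 mL/hr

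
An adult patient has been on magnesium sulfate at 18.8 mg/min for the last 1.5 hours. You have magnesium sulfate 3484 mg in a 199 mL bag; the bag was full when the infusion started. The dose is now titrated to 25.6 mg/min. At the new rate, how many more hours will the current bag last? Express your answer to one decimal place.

Initial rate:
18.8 mg/min × 60 min/hr = 1128 mg/hr
Concentration = 3484 mg ÷ 199 mL = 17.50754 mg/mL
Rate = 1128 mg/hr ÷ 17.50754 mg/mL = 64.42939 mL/hr
Volume infused so far = 64.42939 mL/hr × 1.5 hr = 96.64409 mL
Volume remaining = 199 − 96.64409 = 102.3559 mL
New rate:
25.6 mg/min × 60 min/hr = 1536 mg/hr
Rate = 1536 mg/hr ÷ 17.50754 mg/mL = 87.73364 mL/hr
Time remaining = 102.3559 mL ÷ 87.73364 mL/hr = 1.166667 hr

1.2 hours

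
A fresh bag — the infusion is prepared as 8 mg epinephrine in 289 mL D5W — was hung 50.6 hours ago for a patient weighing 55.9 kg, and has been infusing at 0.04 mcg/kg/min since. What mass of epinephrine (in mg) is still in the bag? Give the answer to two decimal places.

Dose = 0.04 mcg/kg/min × 55.9 kg = 2.236 mcg/min
2.236 mcg/min × 60 min/hr = 134.16 mcg/hr
Concentration = 8 mg ÷ 289 mL = 0.02768166 mg/mL = 27.68166 mcg/mL
Rate = 134.16 mcg/hr ÷ 27.68166 mcg/mL = 4.84653 mL/hr
Volume infused = 4.84653 mL/hr × 50.6 hr = 245.2344 mL
Volume remaining = 289 − 245.2344 = 43.76558 mL
Drug remaining = 43.76558 mL × 27.68166 mcg/mL = 1211.504 mcg = 1.211504 mg

1.21 mg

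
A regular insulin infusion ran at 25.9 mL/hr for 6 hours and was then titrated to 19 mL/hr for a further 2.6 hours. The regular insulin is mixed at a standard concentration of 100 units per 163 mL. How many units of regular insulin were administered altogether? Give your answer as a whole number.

126 units

Concentration = 100 units ÷ 163 mL = 0.6134969 units/mL
Stage 1: 25.9 mL/hr × 6 hr = 155.4 mL → 155.4 mL × 0.6134969 units/mL = 95.33742 units
Stage 2: 19 mL/hr × 2.6 hr = 49.4 mL → 49.4 mL × 0.6134969 units/mL = 30.30675 units
Total = 95.33742 + 30.30675 = 125.6442 units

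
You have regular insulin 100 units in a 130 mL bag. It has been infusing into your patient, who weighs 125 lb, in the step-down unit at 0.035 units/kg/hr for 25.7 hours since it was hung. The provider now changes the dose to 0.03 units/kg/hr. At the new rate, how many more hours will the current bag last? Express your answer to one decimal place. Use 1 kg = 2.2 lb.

28.7 hours

Initial rate:
Weight = 125 lb ÷ 2.2 lb/kg = 56.81818 kg
Dose = 0.035 units/kg/hr × 56.81818 kg = 1.988636 units/hr
Concentration = 100 units ÷ 130 mL = 0.7692308 units/mL
Rate = 1.988636 units/hr ÷ 0.7692308 units/mL = 2.585227 mL/hr
Volume infused so far = 2.585227 mL/hr × 25.7 hr = 66.44034 mL
Volume remaining = 130 − 66.44034 = 63.55966 mL
New rate:
Dose = 0.03 units/kg/hr × 56.81818 kg = 1.704545 units/hr
Rate = 1.704545 units/hr ÷ 0.7692308 units/mL = 2.215909 mL/hr
Time remaining = 63.55966 mL ÷ 2.215909 mL/hr = 28.68333 hr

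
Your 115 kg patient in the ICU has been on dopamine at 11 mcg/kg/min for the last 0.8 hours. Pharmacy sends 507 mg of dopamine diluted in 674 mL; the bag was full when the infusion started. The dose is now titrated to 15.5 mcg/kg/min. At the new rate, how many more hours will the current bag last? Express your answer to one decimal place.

Initial rate:
Dose = 11 mcg/kg/min × 115 kg = 1265 mcg/min
1265 mcg/min × 60 min/hr = 75900 mcg/hr
Concentration = 507 mg ÷ 674 mL = 0.7522255 mg/mL = 752.2255 mcg/mL
Rate = 75900 mcg/hr ÷ 752.2255 mcg/mL = 100.9006 mL/hr
Volume infused so far = 100.9006 mL/hr × 0.8 hr = 80.72047 mL
Volume remaining = 674 − 80.72047 = 593.2795 mL
New rate:
Dose = 15.5 mcg/kg/min × 115 kg = 1782.5 mcg/min
1782.5 mcg/min × 60 min/hr = 106950 mcg/hr
Rate = 106950 mcg/hr ÷ 752.2255 mcg/mL = 142.1781 mL/hr
Time remaining = 593.2795 mL ÷ 142.1781 mL/hr = 4.172791 hr

4.2 hours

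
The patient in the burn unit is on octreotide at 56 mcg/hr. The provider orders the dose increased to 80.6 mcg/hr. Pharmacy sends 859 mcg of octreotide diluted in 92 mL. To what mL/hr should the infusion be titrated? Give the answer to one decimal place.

Concentration = 859 mcg ÷ 92 mL = 9.336957 mcg/mL
Rate = 80.6 mcg/hr ÷ 9.336957 mcg/mL = 8.632363 mL/hr

8.6 mL/hr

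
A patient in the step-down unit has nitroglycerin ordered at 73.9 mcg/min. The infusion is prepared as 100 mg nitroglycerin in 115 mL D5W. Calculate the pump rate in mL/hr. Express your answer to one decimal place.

73.9 mcg/min × 60 min/hr = 4434 mcg/hr
Concentration = 100 mg ÷ 115 mL = 0.8695652 mg/mL = 869.5652 mcg/mL
Rate = 4434 mcg/hr ÷ 869.5652 mcg/mL = 5.0991 mL/hr

5.1 mL/hr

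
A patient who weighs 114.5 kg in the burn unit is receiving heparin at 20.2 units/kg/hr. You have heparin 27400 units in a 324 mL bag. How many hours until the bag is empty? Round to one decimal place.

11.8 hours

Dose = 20.2 units/kg/hr × 114.5 kg = 2312.9 units/hr
Concentration = 27400 units ÷ 324 mL = 84.5679 units/mL
Rate = 2312.9 units/hr ÷ 84.5679 units/mL = 27.34962 mL/hr
Duration = 324 mL ÷ 27.34962 mL/hr = 11.8466 hr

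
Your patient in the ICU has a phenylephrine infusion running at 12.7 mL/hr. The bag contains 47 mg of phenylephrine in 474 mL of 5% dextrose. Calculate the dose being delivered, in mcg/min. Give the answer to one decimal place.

Concentration = 47 mg ÷ 474 mL = 0.09915612 mg/mL = 99.15612 mcg/mL
Drug rate = 12.7 mL/hr × 99.15612 mcg/mL = 1259.283 mcg/hr
1259.283 mcg/hr ÷ 60 min/hr = 20.98805 mcg/min

21.0 mcg/min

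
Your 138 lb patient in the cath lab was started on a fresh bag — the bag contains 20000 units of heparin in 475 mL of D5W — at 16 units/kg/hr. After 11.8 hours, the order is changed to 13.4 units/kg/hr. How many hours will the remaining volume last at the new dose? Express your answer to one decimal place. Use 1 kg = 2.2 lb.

Initial rate:
Weight = 138 lb ÷ 2.2 lb/kg = 62.72727 kg
Dose = 16 units/kg/hr × 62.72727 kg = 1003.636 units/hr
Concentration = 20000 units ÷ 475 mL = 42.10526 units/mL
Rate = 1003.636 units/hr ÷ 42.10526 units/mL = 23.83636 mL/hr
Volume infused so far = 23.83636 mL/hr × 11.8 hr = 281.2691 mL
Volume remaining = 475 − 281.2691 = 193.7309 mL
New rate:
Dose = 13.4 units/kg/hr × 62.72727 kg = 840.5455 units/hr
Rate = 840.5455 units/hr ÷ 42.10526 units/mL = 19.96295 mL/hr
Time remaining = 193.7309 mL ÷ 19.96295 mL/hr = 9.704521 hr

9.7 hours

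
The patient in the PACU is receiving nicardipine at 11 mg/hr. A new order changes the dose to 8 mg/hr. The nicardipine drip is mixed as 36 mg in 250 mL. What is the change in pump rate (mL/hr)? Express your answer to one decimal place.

At the current dose:
Concentration = 36 mg ÷ 250 mL = 0.144 mg/mL
Rate = 11 mg/hr ÷ 0.144 mg/mL = 76.38889 mL/hr
At the new dose:
Rate = 8 mg/hr ÷ 0.144 mg/mL = 55.55556 mL/hr
Change = 55.55556 − 76.38889 = -20.83333 mL/hr → 20.83333 mL/hr decrease

20.8 mL/hr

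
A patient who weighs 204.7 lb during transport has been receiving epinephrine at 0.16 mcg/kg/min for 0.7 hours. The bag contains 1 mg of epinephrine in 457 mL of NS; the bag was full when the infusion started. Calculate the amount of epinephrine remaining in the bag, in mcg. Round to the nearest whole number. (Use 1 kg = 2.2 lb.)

375 mcg

Weight = 204.7 lb ÷ 2.2 lb/kg = 93.04545 kg
Dose = 0.16 mcg/kg/min × 93.04545 kg = 14.88727 mcg/min
14.88727 mcg/min × 60 min/hr = 893.2364 mcg/hr
Concentration = 1 mg ÷ 457 mL = 0.002188184 mg/mL = 2.188184 mcg/mL
Rate = 893.2364 mcg/hr ÷ 2.188184 mcg/mL = 408.209 mL/hr
Volume infused = 408.209 mL/hr × 0.7 hr = 285.7463 mL
Volume remaining = 457 − 285.7463 = 171.2537 mL
Drug remaining = 171.2537 mL × 2.188184 mcg/mL = 374.7345 mcg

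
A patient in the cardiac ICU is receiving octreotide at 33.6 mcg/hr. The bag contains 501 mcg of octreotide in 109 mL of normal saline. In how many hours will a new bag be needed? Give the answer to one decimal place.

Concentration = 501 mcg ÷ 109 mL = 4.59633 mcg/mL
Rate = 33.6 mcg/hr ÷ 4.59633 mcg/mL = 7.31018 mL/hr
Duration = 109 mL ÷ 7.31018 mL/hr = 14.91071 hr

14.9 hours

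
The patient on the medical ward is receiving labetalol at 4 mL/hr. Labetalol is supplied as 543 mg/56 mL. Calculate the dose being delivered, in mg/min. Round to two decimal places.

Concentration = 543 mg ÷ 56 mL = 9.696429 mg/mL
Drug rate = 4 mL/hr × 9.696429 mg/mL = 38.78571 mg/hr
38.78571 mg/hr ÷ 60 min/hr = 0.6464286 mg/min

0.65 mg/min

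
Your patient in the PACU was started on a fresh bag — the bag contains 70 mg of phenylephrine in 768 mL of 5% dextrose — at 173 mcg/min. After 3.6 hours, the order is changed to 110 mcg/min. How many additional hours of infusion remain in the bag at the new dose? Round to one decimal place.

4.9 hours

Initial rate:
173 mcg/min × 60 min/hr = 10380 mcg/hr
Concentration = 70 mg ÷ 768 mL = 0.09114583 mg/mL = 91.14583 mcg/mL
Rate = 10380 mcg/hr ÷ 91.14583 mcg/mL = 113.8834 mL/hr
Volume infused so far = 113.8834 mL/hr × 3.6 hr = 409.9803 mL
Volume remaining = 768 − 409.9803 = 358.0197 mL
New rate:
110 mcg/min × 60 min/hr = 6600 mcg/hr
Rate = 6600 mcg/hr ÷ 91.14583 mcg/mL = 72.41143 mL/hr
Time remaining = 358.0197 mL ÷ 72.41143 mL/hr = 4.944242 hr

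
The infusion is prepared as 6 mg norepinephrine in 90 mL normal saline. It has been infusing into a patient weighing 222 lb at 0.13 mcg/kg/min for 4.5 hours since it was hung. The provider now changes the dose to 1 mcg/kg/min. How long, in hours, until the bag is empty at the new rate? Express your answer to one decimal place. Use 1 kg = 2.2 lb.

Initial rate:
Weight = 222 lb ÷ 2.2 lb/kg = 100.9091 kg
Dose = 0.13 mcg/kg/min × 100.9091 kg = 13.11818 mcg/min
13.11818 mcg/min × 60 min/hr = 787.0909 mcg/hr
Concentration = 6 mg ÷ 90 mL = 0.06666667 mg/mL = 66.66667 mcg/mL
Rate = 787.0909 mcg/hr ÷ 66.66667 mcg/mL = 11.80636 mL/hr
Volume infused so far = 11.80636 mL/hr × 4.5 hr = 53.12864 mL
Volume remaining = 90 − 53.12864 = 36.87136 mL
New rate:
Dose = 1 mcg/kg/min × 100.9091 kg = 100.9091 mcg/min
100.9091 mcg/min × 60 min/hr = 6054.545 mcg/hr
Rate = 6054.545 mcg/hr ÷ 66.66667 mcg/mL = 90.81818 mL/hr
Time remaining = 36.87136 mL ÷ 90.81818 mL/hr = 0.405991 hr

0.4 hours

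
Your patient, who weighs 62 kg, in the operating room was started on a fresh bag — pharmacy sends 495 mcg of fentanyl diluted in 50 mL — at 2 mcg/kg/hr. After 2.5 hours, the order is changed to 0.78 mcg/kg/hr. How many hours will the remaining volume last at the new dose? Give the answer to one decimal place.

Initial rate:
Dose = 2 mcg/kg/hr × 62 kg = 124 mcg/hr
Concentration = 495 mcg ÷ 50 mL = 9.9 mcg/mL
Rate = 124 mcg/hr ÷ 9.9 mcg/mL = 12.52525 mL/hr
Volume infused so far = 12.52525 mL/hr × 2.5 hr = 31.31313 mL
Volume remaining = 50 − 31.31313 = 18.68687 mL
New rate:
Dose = 0.78 mcg/kg/hr × 62 kg = 48.36 mcg/hr
Rate = 48.36 mcg/hr ÷ 9.9 mcg/mL = 4.884848 mL/hr
Time remaining = 18.68687 mL ÷ 4.884848 mL/hr = 3.825476 hr

3.8 hours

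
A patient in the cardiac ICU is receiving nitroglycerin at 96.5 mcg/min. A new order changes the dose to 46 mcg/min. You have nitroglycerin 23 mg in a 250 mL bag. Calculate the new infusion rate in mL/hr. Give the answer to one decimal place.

30.0 mL/hr

46 mcg/min × 60 min/hr = 2760 mcg/hr
Concentration = 23 mg ÷ 250 mL = 0.092 mg/mL = 92 mcg/mL
Rate = 2760 mcg/hr ÷ 92 mcg/mL = 30 mL/hr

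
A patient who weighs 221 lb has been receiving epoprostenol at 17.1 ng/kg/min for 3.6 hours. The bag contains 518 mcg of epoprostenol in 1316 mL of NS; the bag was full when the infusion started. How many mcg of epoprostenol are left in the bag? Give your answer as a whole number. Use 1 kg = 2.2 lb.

147 mcg

Weight = 221 lb ÷ 2.2 lb/kg = 100.4545 kg
Dose = 17.1 ng/kg/min × 100.4545 kg = 1717.773 ng/min
1717.773 ng/min × 60 min/hr = 103066.4 ng/hr
Concentration = 518 mcg ÷ 1316 mL = 0.393617 mcg/mL = 393.617 ng/mL
Rate = 103066.4 ng/hr ÷ 393.617 ng/mL = 261.8443 mL/hr
Volume infused = 261.8443 mL/hr × 3.6 hr = 942.6394 mL
Volume remaining = 1316 − 942.6394 = 373.3606 mL
Drug remaining = 373.3606 mL × 393.617 ng/mL = 146961.1 ng = 146.9611 mcg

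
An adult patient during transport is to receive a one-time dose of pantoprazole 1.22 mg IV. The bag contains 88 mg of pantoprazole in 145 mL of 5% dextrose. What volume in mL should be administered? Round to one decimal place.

Concentration = 88 mg ÷ 145 mL = 0.6068966 mg/mL
Volume = 1.22 mg ÷ 0.6068966 mg/mL = 2.010227 mL

2.0 mL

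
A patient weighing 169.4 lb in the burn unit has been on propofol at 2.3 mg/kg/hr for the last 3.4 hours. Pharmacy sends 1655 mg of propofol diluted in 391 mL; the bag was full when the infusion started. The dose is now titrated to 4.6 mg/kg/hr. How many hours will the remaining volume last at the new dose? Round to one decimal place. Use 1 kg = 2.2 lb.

Initial rate:
Weight = 169.4 lb ÷ 2.2 lb/kg = 77 kg
Dose = 2.3 mg/kg/hr × 77 kg = 177.1 mg/hr
Concentration = 1655 mg ÷ 391 mL = 4.232737 mg/mL
Rate = 177.1 mg/hr ÷ 4.232737 mg/mL = 41.84054 mL/hr
Volume infused so far = 41.84054 mL/hr × 3.4 hr = 142.2578 mL
Volume remaining = 391 − 142.2578 = 248.7422 mL
New rate:
Dose = 4.6 mg/kg/hr × 77 kg = 354.2 mg/hr
Rate = 354.2 mg/hr ÷ 4.232737 mg/mL = 83.68109 mL/hr
Time remaining = 248.7422 mL ÷ 83.68109 mL/hr = 2.972501 hr

3.0 hours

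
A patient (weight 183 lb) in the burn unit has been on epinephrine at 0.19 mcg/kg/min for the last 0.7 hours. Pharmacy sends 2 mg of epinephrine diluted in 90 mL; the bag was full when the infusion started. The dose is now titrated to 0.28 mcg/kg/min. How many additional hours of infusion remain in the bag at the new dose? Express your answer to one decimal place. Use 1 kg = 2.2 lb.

Initial rate:
Weight = 183 lb ÷ 2.2 lb/kg = 83.18182 kg
Dose = 0.19 mcg/kg/min × 83.18182 kg = 15.80455 mcg/min
15.80455 mcg/min × 60 min/hr = 948.2727 mcg/hr
Concentration = 2 mg ÷ 90 mL = 0.02222222 mg/mL = 22.22222 mcg/mL
Rate = 948.2727 mcg/hr ÷ 22.22222 mcg/mL = 42.67227 mL/hr
Volume infused so far = 42.67227 mL/hr × 0.7 hr = 29.87059 mL
Volume remaining = 90 − 29.87059 = 60.12941 mL
New rate:
Dose = 0.28 mcg/kg/min × 83.18182 kg = 23.29091 mcg/min
23.29091 mcg/min × 60 min/hr = 1397.455 mcg/hr
Rate = 1397.455 mcg/hr ÷ 22.22222 mcg/mL = 62.88545 mL/hr
Time remaining = 60.12941 mL ÷ 62.88545 mL/hr = 0.9561736 hr

1.0 hours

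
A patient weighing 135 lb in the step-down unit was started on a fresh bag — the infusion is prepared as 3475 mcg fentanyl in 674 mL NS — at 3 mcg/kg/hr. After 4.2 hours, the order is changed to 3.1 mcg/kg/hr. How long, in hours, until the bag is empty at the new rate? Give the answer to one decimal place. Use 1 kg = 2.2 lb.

14.2 hours

Initial rate:
Weight = 135 lb ÷ 2.2 lb/kg = 61.36364 kg
Dose = 3 mcg/kg/hr × 61.36364 kg = 184.0909 mcg/hr
Concentration = 3475 mcg ÷ 674 mL = 5.155786 mcg/mL
Rate = 184.0909 mcg/hr ÷ 5.155786 mcg/mL = 35.70569 mL/hr
Volume infused so far = 35.70569 mL/hr × 4.2 hr = 149.9639 mL
Volume remaining = 674 − 149.9639 = 524.0361 mL
New rate:
Dose = 3.1 mcg/kg/hr × 61.36364 kg = 190.2273 mcg/hr
Rate = 190.2273 mcg/hr ÷ 5.155786 mcg/mL = 36.89588 mL/hr
Time remaining = 524.0361 mL ÷ 36.89588 mL/hr = 14.20311 hr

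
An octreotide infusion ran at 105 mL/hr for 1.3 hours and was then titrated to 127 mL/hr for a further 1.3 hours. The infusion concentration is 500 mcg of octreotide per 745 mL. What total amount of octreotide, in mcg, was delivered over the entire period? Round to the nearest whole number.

Concentration = 500 mcg ÷ 745 mL = 0.6711409 mcg/mL
Stage 1: 105 mL/hr × 1.3 hr = 136.5 mL → 136.5 mL × 0.6711409 mcg/mL = 91.61074 mcg
Stage 2: 127 mL/hr × 1.3 hr = 165.1 mL → 165.1 mL × 0.6711409 mcg/mL = 110.8054 mcg
Total = 91.61074 + 110.8054 = 202.4161 mcg

202 mcg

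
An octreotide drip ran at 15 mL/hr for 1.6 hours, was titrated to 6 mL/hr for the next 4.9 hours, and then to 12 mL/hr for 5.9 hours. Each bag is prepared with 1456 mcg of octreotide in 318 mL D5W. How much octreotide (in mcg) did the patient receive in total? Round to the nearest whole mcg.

Concentration = 1456 mcg ÷ 318 mL = 4.578616 mcg/mL
Stage 1: 15 mL/hr × 1.6 hr = 24 mL → 24 mL × 4.578616 mcg/mL = 109.8868 mcg
Stage 2: 6 mL/hr × 4.9 hr = 29.4 mL → 29.4 mL × 4.578616 mcg/mL = 134.6113 mcg
Stage 3: 12 mL/hr × 5.9 hr = 70.8 mL → 70.8 mL × 4.578616 mcg/mL = 324.166 mcg
Total = 109.8868 + 134.6113 + 324.166 = 568.6642 mcg

569 mcg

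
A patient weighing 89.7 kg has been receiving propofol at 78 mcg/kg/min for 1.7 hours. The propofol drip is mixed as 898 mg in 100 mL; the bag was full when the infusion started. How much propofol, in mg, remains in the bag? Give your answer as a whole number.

Dose = 78 mcg/kg/min × 89.7 kg = 6996.6 mcg/min
6996.6 mcg/min × 60 min/hr = 419796 mcg/hr
Concentration = 898 mg ÷ 100 mL = 8.98 mg/mL = 8980 mcg/mL
Rate = 419796 mcg/hr ÷ 8980 mcg/mL = 46.74788 mL/hr
Volume infused = 46.74788 mL/hr × 1.7 hr = 79.4714 mL
Volume remaining = 100 − 79.4714 = 20.5286 mL
Drug remaining = 20.5286 mL × 8980 mcg/mL = 184346.8 mcg = 184.3468 mg

184 mg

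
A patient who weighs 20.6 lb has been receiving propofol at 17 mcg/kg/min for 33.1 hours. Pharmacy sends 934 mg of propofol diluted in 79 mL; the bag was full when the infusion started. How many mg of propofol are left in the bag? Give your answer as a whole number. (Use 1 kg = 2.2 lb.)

Weight = 20.6 lb ÷ 2.2 lb/kg = 9.363636 kg
Dose = 17 mcg/kg/min × 9.363636 kg = 159.1818 mcg/min
159.1818 mcg/min × 60 min/hr = 9550.909 mcg/hr
Concentration = 934 mg ÷ 79 mL = 11.82278 mg/mL = 11822.78 mcg/mL
Rate = 9550.909 mcg/hr ÷ 11822.78 mcg/mL = 0.8078392 mL/hr
Volume infused = 0.8078392 mL/hr × 33.1 hr = 26.73948 mL
Volume remaining = 79 − 26.73948 = 52.26052 mL
Drug remaining = 52.26052 mL × 11822.78 mcg/mL = 617864.9 mcg = 617.8649 mg

618 mg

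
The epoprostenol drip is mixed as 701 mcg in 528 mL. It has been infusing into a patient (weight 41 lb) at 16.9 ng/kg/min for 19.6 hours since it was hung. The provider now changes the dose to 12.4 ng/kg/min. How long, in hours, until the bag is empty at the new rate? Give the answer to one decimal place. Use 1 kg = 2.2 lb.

Initial rate:
Weight = 41 lb ÷ 2.2 lb/kg = 18.63636 kg
Dose = 16.9 ng/kg/min × 18.63636 kg = 314.9545 ng/min
314.9545 ng/min × 60 min/hr = 18897.27 ng/hr
Concentration = 701 mcg ÷ 528 mL = 1.327652 mcg/mL = 1327.652 ng/mL
Rate = 18897.27 ng/hr ÷ 1327.652 ng/mL = 14.23361 mL/hr
Volume infused so far = 14.23361 mL/hr × 19.6 hr = 278.9787 mL
Volume remaining = 528 − 278.9787 = 249.0213 mL
New rate:
Dose = 12.4 ng/kg/min × 18.63636 kg = 231.0909 ng/min
231.0909 ng/min × 60 min/hr = 13865.45 ng/hr
Rate = 13865.45 ng/hr ÷ 1327.652 ng/mL = 10.44359 mL/hr
Time remaining = 249.0213 mL ÷ 10.44359 mL/hr = 23.8444 hr

23.8 hours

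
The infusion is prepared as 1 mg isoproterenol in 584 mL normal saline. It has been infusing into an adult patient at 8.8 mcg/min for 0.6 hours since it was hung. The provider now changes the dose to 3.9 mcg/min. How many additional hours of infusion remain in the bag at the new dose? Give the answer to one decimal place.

Initial rate:
8.8 mcg/min × 60 min/hr = 528 mcg/hr
Concentration = 1 mg ÷ 584 mL = 0.001712329 mg/mL = 1.712329 mcg/mL
Rate = 528 mcg/hr ÷ 1.712329 mcg/mL = 308.352 mL/hr
Volume infused so far = 308.352 mL/hr × 0.6 hr = 185.0112 mL
Volume remaining = 584 − 185.0112 = 398.9888 mL
New rate:
3.9 mcg/min × 60 min/hr = 234 mcg/hr
Rate = 234 mcg/hr ÷ 1.712329 mcg/mL = 136.656 mL/hr
Time remaining = 398.9888 mL ÷ 136.656 mL/hr = 2.919658 hr

2.9 hours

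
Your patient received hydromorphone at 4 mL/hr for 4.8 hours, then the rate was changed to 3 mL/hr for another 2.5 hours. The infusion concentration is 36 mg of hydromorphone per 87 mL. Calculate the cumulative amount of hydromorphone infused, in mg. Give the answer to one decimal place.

Concentration = 36 mg ÷ 87 mL = 0.4137931 mg/mL
Stage 1: 4 mL/hr × 4.8 hr = 19.2 mL → 19.2 mL × 0.4137931 mg/mL = 7.944828 mg
Stage 2: 3 mL/hr × 2.5 hr = 7.5 mL → 7.5 mL × 0.4137931 mg/mL = 3.103448 mg
Total = 7.944828 + 3.103448 = 11.04828 mg

11.0 mg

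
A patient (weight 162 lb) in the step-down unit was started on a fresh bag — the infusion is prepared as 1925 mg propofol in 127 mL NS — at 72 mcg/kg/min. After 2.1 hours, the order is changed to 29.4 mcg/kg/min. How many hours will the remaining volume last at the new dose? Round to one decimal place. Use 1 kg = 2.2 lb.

9.7 hours

Initial rate:
Weight = 162 lb ÷ 2.2 lb/kg = 73.63636 kg
Dose = 72 mcg/kg/min × 73.63636 kg = 5301.818 mcg/min
5301.818 mcg/min × 60 min/hr = 318109.1 mcg/hr
Concentration = 1925 mg ÷ 127 mL = 15.15748 mg/mL = 15157.48 mcg/mL
Rate = 318109.1 mcg/hr ÷ 15157.48 mcg/mL = 20.98694 mL/hr
Volume infused so far = 20.98694 mL/hr × 2.1 hr = 44.07257 mL
Volume remaining = 127 − 44.07257 = 82.92743 mL
New rate:
Dose = 29.4 mcg/kg/min × 73.63636 kg = 2164.909 mcg/min
2164.909 mcg/min × 60 min/hr = 129894.5 mcg/hr
Rate = 129894.5 mcg/hr ÷ 15157.48 mcg/mL = 8.569666 mL/hr
Time remaining = 82.92743 mL ÷ 8.569666 mL/hr = 9.676857 hr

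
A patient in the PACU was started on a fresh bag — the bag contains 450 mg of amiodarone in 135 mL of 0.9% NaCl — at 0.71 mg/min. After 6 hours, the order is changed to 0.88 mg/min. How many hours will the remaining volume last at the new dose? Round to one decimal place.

Initial rate:
0.71 mg/min × 60 min/hr = 42.6 mg/hr
Concentration = 450 mg ÷ 135 mL = 3.333333 mg/mL
Rate = 42.6 mg/hr ÷ 3.333333 mg/mL = 12.78 mL/hr
Volume infused so far = 12.78 mL/hr × 6 hr = 76.68 mL
Volume remaining = 135 − 76.68 = 58.32 mL
New rate:
0.88 mg/min × 60 min/hr = 52.8 mg/hr
Rate = 52.8 mg/hr ÷ 3.333333 mg/mL = 15.84 mL/hr
Time remaining = 58.32 mL ÷ 15.84 mL/hr = 3.681818 hr

3.7 hours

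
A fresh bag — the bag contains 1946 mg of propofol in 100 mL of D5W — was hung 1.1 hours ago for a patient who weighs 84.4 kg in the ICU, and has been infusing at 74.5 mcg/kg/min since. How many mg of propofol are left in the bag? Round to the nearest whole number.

Dose = 74.5 mcg/kg/min × 84.4 kg = 6287.8 mcg/min
6287.8 mcg/min × 60 min/hr = 377268 mcg/hr
Concentration = 1946 mg ÷ 100 mL = 19.46 mg/mL = 19460 mcg/mL
Rate = 377268 mcg/hr ÷ 19460 mcg/mL = 19.38684 mL/hr
Volume infused = 19.38684 mL/hr × 1.1 hr = 21.32553 mL
Volume remaining = 100 − 21.32553 = 78.67447 mL
Drug remaining = 78.67447 mL × 19460 mcg/mL = 1531005 mcg = 1531.005 mg

1531 mg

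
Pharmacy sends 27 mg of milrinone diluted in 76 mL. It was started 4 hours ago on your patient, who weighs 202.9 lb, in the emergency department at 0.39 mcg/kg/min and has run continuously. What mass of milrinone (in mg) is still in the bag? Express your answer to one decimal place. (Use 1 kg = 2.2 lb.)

18.4 mg

Weight = 202.9 lb ÷ 2.2 lb/kg = 92.22727 kg
Dose = 0.39 mcg/kg/min × 92.22727 kg = 35.96864 mcg/min
35.96864 mcg/min × 60 min/hr = 2158.118 mcg/hr
Concentration = 27 mg ÷ 76 mL = 0.3552632 mg/mL = 355.2632 mcg/mL
Rate = 2158.118 mcg/hr ÷ 355.2632 mcg/mL = 6.074703 mL/hr
Volume infused = 6.074703 mL/hr × 4 hr = 24.29881 mL
Volume remaining = 76 − 24.29881 = 51.70119 mL
Drug remaining = 51.70119 mL × 355.2632 mcg/mL = 18367.53 mcg = 18.36753 mg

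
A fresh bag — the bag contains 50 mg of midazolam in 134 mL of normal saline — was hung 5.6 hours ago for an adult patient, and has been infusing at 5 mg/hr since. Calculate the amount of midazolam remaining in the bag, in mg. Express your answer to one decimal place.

22.0 mg

Concentration = 50 mg ÷ 134 mL = 0.3731343 mg/mL
Rate = 5 mg/hr ÷ 0.3731343 mg/mL = 13.4 mL/hr
Volume infused = 13.4 mL/hr × 5.6 hr = 75.04 mL
Volume remaining = 134 − 75.04 = 58.96 mL
Drug remaining = 58.96 mL × 0.3731343 mg/mL = 22 mg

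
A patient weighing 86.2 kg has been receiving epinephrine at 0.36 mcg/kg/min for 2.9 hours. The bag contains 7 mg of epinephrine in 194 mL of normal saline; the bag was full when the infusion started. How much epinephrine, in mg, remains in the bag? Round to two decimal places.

1.60 mg

Dose = 0.36 mcg/kg/min × 86.2 kg = 31.032 mcg/min
31.032 mcg/min × 60 min/hr = 1861.92 mcg/hr
Concentration = 7 mg ÷ 194 mL = 0.03608247 mg/mL = 36.08247 mcg/mL
Rate = 1861.92 mcg/hr ÷ 36.08247 mcg/mL = 51.60178 mL/hr
Volume infused = 51.60178 mL/hr × 2.9 hr = 149.6452 mL
Volume remaining = 194 − 149.6452 = 44.35483 mL
Drug remaining = 44.35483 mL × 36.08247 mcg/mL = 1600.432 mcg = 1.600432 mg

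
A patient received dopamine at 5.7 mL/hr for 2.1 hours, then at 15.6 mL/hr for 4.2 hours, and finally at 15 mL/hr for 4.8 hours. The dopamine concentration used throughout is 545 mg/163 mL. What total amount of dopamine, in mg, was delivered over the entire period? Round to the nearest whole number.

500 mg

Concentration = 545 mg ÷ 163 mL = 3.343558 mg/mL
Stage 1: 5.7 mL/hr × 2.1 hr = 11.97 mL → 11.97 mL × 3.343558 mg/mL = 40.02239 mg
Stage 2: 15.6 mL/hr × 4.2 hr = 65.52 mL → 65.52 mL × 3.343558 mg/mL = 219.0699 mg
Stage 3: 15 mL/hr × 4.8 hr = 72 mL → 72 mL × 3.343558 mg/mL = 240.7362 mg
Total = 40.02239 + 219.0699 + 240.7362 = 499.8285 mg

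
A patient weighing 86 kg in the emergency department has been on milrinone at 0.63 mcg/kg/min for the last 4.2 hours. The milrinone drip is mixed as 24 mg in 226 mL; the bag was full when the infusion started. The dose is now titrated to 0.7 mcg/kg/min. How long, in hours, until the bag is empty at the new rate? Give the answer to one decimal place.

Initial rate:
Dose = 0.63 mcg/kg/min × 86 kg = 54.18 mcg/min
54.18 mcg/min × 60 min/hr = 3250.8 mcg/hr
Concentration = 24 mg ÷ 226 mL = 0.1061947 mg/mL = 106.1947 mcg/mL
Rate = 3250.8 mcg/hr ÷ 106.1947 mcg/mL = 30.6117 mL/hr
Volume infused so far = 30.6117 mL/hr × 4.2 hr = 128.5691 mL
Volume remaining = 226 − 128.5691 = 97.43086 mL
New rate:
Dose = 0.7 mcg/kg/min × 86 kg = 60.2 mcg/min
60.2 mcg/min × 60 min/hr = 3612 mcg/hr
Rate = 3612 mcg/hr ÷ 106.1947 mcg/mL = 34.013 mL/hr
Time remaining = 97.43086 mL ÷ 34.013 mL/hr = 2.864518 hr

2.9 hours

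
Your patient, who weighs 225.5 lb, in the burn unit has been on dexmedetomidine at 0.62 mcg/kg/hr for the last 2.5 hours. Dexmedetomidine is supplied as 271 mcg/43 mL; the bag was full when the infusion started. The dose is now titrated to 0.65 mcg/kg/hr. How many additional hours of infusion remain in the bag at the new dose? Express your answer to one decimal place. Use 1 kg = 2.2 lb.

1.7 hours

Initial rate:
Weight = 225.5 lb ÷ 2.2 lb/kg = 102.5 kg
Dose = 0.62 mcg/kg/hr × 102.5 kg = 63.55 mcg/hr
Concentration = 271 mcg ÷ 43 mL = 6.302326 mcg/mL
Rate = 63.55 mcg/hr ÷ 6.302326 mcg/mL = 10.08358 mL/hr
Volume infused so far = 10.08358 mL/hr × 2.5 hr = 25.20895 mL
Volume remaining = 43 − 25.20895 = 17.79105 mL
New rate:
Dose = 0.65 mcg/kg/hr × 102.5 kg = 66.625 mcg/hr
Rate = 66.625 mcg/hr ÷ 6.302326 mcg/mL = 10.57149 mL/hr
Time remaining = 17.79105 mL ÷ 10.57149 mL/hr = 1.682927 hr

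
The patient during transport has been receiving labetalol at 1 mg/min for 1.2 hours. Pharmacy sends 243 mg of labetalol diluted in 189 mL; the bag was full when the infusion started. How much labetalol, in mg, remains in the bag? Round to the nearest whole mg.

171 mg

1 mg/min × 60 min/hr = 60 mg/hr
Concentration = 243 mg ÷ 189 mL = 1.285714 mg/mL
Rate = 60 mg/hr ÷ 1.285714 mg/mL = 46.66667 mL/hr
Volume infused = 46.66667 mL/hr × 1.2 hr = 56 mL
Volume remaining = 189 − 56 = 133 mL
Drug remaining = 133 mL × 1.285714 mg/mL = 171 mg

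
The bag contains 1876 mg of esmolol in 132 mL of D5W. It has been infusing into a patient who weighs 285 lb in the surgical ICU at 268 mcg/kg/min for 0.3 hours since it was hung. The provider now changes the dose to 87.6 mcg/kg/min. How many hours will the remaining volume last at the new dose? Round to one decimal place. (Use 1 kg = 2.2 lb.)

1.8 hours

Initial rate:
Weight = 285 lb ÷ 2.2 lb/kg = 129.5455 kg
Dose = 268 mcg/kg/min × 129.5455 kg = 34718.18 mcg/min
34718.18 mcg/min × 60 min/hr = 2083091 mcg/hr
Concentration = 1876 mg ÷ 132 mL = 14.21212 mg/mL = 14212.12 mcg/mL
Rate = 2083091 mcg/hr ÷ 14212.12 mcg/mL = 146.5714 mL/hr
Volume infused so far = 146.5714 mL/hr × 0.3 hr = 43.97143 mL
Volume remaining = 132 − 43.97143 = 88.02857 mL
New rate:
Dose = 87.6 mcg/kg/min × 129.5455 kg = 11348.18 mcg/min
11348.18 mcg/min × 60 min/hr = 680890.9 mcg/hr
Rate = 680890.9 mcg/hr ÷ 14212.12 mcg/mL = 47.90917 mL/hr
Time remaining = 88.02857 mL ÷ 47.90917 mL/hr = 1.837406 hr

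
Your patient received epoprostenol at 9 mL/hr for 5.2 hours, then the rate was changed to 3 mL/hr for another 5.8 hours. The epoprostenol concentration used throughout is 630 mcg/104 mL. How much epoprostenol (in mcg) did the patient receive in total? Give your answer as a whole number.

389 mcg

Concentration = 630 mcg ÷ 104 mL = 6.057692 mcg/mL
Stage 1: 9 mL/hr × 5.2 hr = 46.8 mL → 46.8 mL × 6.057692 mcg/mL = 283.5 mcg
Stage 2: 3 mL/hr × 5.8 hr = 17.4 mL → 17.4 mL × 6.057692 mcg/mL = 105.4038 mcg
Total = 283.5 + 105.4038 = 388.9038 mcg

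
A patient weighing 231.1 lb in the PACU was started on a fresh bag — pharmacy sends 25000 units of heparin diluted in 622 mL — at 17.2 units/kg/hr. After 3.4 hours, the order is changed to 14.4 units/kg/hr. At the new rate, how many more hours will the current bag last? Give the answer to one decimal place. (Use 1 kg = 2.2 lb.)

Initial rate:
Weight = 231.1 lb ÷ 2.2 lb/kg = 105.0455 kg
Dose = 17.2 units/kg/hr × 105.0455 kg = 1806.782 units/hr
Concentration = 25000 units ÷ 622 mL = 40.19293 units/mL
Rate = 1806.782 units/hr ÷ 40.19293 units/mL = 44.95273 mL/hr
Volume infused so far = 44.95273 mL/hr × 3.4 hr = 152.8393 mL
Volume remaining = 622 − 152.8393 = 469.1607 mL
New rate:
Dose = 14.4 units/kg/hr × 105.0455 kg = 1512.655 units/hr
Rate = 1512.655 units/hr ÷ 40.19293 units/mL = 37.63485 mL/hr
Time remaining = 469.1607 mL ÷ 37.63485 mL/hr = 12.46613 hr

12.5 hours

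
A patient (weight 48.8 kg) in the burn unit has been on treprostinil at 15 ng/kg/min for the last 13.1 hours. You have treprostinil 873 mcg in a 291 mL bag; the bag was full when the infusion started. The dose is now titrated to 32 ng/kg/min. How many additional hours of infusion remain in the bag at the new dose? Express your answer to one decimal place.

3.2 hours

Initial rate:
Dose = 15 ng/kg/min × 48.8 kg = 732 ng/min
732 ng/min × 60 min/hr = 43920 ng/hr
Concentration = 873 mcg ÷ 291 mL = 3 mcg/mL = 3000 ng/mL
Rate = 43920 ng/hr ÷ 3000 ng/mL = 14.64 mL/hr
Volume infused so far = 14.64 mL/hr × 13.1 hr = 191.784 mL
Volume remaining = 291 − 191.784 = 99.216 mL
New rate:
Dose = 32 ng/kg/min × 48.8 kg = 1561.6 ng/min
1561.6 ng/min × 60 min/hr = 93696 ng/hr
Rate = 93696 ng/hr ÷ 3000 ng/mL = 31.232 mL/hr
Time remaining = 99.216 mL ÷ 31.232 mL/hr = 3.176742 hr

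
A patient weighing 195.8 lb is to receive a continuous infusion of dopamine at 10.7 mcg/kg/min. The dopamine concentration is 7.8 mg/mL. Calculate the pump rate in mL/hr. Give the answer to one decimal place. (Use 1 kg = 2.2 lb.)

7.3 mL/hr

Weight = 195.8 lb ÷ 2.2 lb/kg = 89 kg
Dose = 10.7 mcg/kg/min × 89 kg = 952.3 mcg/min
952.3 mcg/min × 60 min/hr = 57138 mcg/hr
Concentration = 7.8 mg/mL = 7800 mcg/mL
Rate = 57138 mcg/hr ÷ 7800 mcg/mL = 7.325385 mL/hr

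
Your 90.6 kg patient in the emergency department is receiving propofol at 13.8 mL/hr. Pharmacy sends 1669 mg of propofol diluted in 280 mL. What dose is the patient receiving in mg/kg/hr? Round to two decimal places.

0.91 mg/kg/hr

Concentration = 1669 mg ÷ 280 mL = 5.960714 mg/mL
Drug rate = 13.8 mL/hr × 5.960714 mg/mL = 82.25786 mg/hr
82.25786 mg/hr ÷ 90.6 kg = 0.9079234 mg/kg/hr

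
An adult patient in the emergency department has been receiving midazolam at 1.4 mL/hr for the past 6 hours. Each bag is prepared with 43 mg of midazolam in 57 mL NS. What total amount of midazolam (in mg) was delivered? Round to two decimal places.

Concentration = 43 mg ÷ 57 mL = 0.754386 mg/mL
Drug rate = 1.4 mL/hr × 0.754386 mg/mL = 1.05614 mg/hr
Total = 1.05614 mg/hr × 6 hr = 6.336842 mg

6.34 mg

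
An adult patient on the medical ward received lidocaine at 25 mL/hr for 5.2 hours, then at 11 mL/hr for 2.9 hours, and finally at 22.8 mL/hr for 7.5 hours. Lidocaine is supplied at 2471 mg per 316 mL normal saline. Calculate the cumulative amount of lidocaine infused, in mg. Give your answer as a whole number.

2603 mg

Concentration = 2471 mg ÷ 316 mL = 7.81962 mg/mL
Stage 1: 25 mL/hr × 5.2 hr = 130 mL → 130 mL × 7.81962 mg/mL = 1016.551 mg
Stage 2: 11 mL/hr × 2.9 hr = 31.9 mL → 31.9 mL × 7.81962 mg/mL = 249.4459 mg
Stage 3: 22.8 mL/hr × 7.5 hr = 171 mL → 171 mL × 7.81962 mg/mL = 1337.155 mg
Total = 1016.551 + 249.4459 + 1337.155 = 2603.152 mg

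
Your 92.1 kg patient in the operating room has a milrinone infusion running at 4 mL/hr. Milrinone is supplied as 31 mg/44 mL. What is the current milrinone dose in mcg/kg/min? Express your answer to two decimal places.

0.51 mcg/kg/min

Concentration = 31 mg ÷ 44 mL = 0.7045455 mg/mL = 704.5455 mcg/mL
Drug rate = 4 mL/hr × 704.5455 mcg/mL = 2818.182 mcg/hr
2818.182 mcg/hr ÷ 60 min/hr = 46.9697 mcg/min
46.9697 mcg/min ÷ 92.1 kg = 0.5099859 mcg/kg/min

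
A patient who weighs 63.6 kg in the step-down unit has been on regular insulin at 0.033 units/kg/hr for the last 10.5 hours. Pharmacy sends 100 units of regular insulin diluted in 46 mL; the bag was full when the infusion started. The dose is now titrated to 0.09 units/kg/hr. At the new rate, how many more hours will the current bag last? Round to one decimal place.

Initial rate:
Dose = 0.033 units/kg/hr × 63.6 kg = 2.0988 units/hr
Concentration = 100 units ÷ 46 mL = 2.173913 units/mL
Rate = 2.0988 units/hr ÷ 2.173913 units/mL = 0.965448 mL/hr
Volume infused so far = 0.965448 mL/hr × 10.5 hr = 10.1372 mL
Volume remaining = 46 − 10.1372 = 35.8628 mL
New rate:
Dose = 0.09 units/kg/hr × 63.6 kg = 5.724 units/hr
Rate = 5.724 units/hr ÷ 2.173913 units/mL = 2.63304 mL/hr
Time remaining = 35.8628 mL ÷ 2.63304 mL/hr = 13.6203 hr

13.6 hours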